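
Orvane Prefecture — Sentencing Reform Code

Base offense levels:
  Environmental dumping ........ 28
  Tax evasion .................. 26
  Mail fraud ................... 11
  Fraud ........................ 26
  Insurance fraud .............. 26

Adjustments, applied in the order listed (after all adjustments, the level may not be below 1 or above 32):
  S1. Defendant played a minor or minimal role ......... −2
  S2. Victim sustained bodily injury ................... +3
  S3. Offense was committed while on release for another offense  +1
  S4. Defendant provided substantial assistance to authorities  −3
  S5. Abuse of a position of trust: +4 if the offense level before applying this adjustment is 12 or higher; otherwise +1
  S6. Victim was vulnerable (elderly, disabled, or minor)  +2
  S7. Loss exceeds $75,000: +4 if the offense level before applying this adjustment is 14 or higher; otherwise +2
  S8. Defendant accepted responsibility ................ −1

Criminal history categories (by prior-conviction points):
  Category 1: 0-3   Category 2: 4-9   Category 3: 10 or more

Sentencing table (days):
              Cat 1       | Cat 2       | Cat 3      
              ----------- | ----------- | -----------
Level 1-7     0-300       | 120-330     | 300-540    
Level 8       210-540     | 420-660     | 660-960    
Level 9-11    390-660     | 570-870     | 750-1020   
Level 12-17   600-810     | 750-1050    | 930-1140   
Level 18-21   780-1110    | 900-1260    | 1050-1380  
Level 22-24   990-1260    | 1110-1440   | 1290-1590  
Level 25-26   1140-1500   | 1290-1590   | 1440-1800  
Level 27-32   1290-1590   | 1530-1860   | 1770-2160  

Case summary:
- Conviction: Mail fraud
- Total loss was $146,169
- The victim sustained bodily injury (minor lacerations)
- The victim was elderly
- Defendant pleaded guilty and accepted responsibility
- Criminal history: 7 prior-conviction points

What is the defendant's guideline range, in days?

900-1260 days

Base offense level for mail fraud: 11.
S2 applies: 11 + 3 = 14.
S3 does not apply.
S4 does not apply.
S5 does not apply.
S6 applies: 14 + 2 = 16.
S7 applies (level before this adjustment is 16 ≥ 14, so +4): 16 + 4 = 20.
S8 applies: 20 − 1 = 19.
Final offense level: 19.
Criminal history: 7 prior points → Category 2 (4-9).
Level 19 falls in the 18-21 band.
Grid: Level 18-21 × Category 2 = 900-1260 days.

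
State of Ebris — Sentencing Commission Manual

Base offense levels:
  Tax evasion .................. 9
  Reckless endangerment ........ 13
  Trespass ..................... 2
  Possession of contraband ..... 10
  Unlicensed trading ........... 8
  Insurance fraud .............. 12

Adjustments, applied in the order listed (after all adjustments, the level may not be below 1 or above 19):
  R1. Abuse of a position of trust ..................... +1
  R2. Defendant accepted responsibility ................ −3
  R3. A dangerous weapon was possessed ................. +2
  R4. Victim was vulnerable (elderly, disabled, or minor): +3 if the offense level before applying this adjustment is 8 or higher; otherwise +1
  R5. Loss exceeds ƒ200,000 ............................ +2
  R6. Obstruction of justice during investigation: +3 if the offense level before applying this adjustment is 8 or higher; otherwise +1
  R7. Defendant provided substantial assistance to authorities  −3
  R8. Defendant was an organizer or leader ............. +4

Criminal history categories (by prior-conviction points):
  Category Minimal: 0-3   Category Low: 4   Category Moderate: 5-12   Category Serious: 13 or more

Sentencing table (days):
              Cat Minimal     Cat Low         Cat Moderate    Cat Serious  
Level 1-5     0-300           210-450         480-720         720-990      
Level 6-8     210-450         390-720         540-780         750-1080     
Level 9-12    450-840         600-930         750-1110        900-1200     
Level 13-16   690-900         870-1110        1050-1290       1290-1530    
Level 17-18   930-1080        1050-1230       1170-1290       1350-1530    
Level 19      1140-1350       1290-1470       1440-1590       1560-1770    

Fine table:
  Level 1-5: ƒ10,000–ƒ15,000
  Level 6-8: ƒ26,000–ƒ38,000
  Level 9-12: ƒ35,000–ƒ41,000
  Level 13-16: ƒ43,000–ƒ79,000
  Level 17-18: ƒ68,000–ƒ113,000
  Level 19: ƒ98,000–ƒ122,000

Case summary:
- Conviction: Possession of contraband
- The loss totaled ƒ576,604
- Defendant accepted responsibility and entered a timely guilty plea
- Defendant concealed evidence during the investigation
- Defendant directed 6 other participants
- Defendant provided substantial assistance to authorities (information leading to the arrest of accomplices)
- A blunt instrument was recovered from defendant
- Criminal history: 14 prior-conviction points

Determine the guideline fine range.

Base offense level for possession of contraband: 10.
R2 applies: 10 − 3 = 7.
R3 applies: 7 + 2 = 9.
R4 does not apply.
R5 applies: 9 + 2 = 11.
R6 applies (level before this adjustment is 11 ≥ 8, so +3): 11 + 3 = 14.
R7 applies: 14 − 3 = 11.
R8 applies: 11 + 4 = 15.
Final offense level: 15.
Level 15 falls in the 13-16 band.
Fine table: Level 13-16 → ƒ43,000–ƒ79,000.

ƒ43,000–ƒ79,000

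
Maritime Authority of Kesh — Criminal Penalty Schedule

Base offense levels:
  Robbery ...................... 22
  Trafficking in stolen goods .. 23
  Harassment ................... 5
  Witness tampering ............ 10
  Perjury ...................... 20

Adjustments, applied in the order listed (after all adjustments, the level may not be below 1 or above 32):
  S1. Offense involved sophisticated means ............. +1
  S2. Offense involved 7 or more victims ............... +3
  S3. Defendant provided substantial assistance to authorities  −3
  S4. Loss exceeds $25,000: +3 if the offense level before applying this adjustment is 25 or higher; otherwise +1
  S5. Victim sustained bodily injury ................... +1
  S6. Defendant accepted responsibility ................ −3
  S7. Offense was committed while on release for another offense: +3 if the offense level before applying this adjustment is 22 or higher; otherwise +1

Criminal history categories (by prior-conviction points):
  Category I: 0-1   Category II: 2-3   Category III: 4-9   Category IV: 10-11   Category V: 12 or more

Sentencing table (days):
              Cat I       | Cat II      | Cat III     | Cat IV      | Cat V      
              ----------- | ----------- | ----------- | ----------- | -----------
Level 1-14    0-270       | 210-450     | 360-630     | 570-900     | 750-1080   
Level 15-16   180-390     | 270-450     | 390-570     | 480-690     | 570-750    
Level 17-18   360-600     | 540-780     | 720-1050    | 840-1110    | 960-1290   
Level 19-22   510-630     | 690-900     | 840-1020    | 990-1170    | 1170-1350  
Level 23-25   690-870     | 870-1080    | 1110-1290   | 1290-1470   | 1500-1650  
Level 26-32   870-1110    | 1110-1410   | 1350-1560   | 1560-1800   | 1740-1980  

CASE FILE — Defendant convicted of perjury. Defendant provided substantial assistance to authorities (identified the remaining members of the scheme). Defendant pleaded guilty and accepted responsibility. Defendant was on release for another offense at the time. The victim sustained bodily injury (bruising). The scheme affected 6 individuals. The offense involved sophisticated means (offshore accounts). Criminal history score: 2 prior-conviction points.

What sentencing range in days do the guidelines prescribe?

540-780 days

Base offense level for perjury: 20.
S1 applies: 20 + 1 = 21.
S3 applies: 21 − 3 = 18.
S5 applies: 18 + 1 = 19.
S6 applies: 19 − 3 = 16.
S7 applies (level before this adjustment is 16 < 22, so +1): 16 + 1 = 17.
Final offense level: 17.
Criminal history: 2 prior points → Category II (2-3).
Level 17 falls in the 17-18 band.
Grid: Level 17-18 × Category II = 540-780 days.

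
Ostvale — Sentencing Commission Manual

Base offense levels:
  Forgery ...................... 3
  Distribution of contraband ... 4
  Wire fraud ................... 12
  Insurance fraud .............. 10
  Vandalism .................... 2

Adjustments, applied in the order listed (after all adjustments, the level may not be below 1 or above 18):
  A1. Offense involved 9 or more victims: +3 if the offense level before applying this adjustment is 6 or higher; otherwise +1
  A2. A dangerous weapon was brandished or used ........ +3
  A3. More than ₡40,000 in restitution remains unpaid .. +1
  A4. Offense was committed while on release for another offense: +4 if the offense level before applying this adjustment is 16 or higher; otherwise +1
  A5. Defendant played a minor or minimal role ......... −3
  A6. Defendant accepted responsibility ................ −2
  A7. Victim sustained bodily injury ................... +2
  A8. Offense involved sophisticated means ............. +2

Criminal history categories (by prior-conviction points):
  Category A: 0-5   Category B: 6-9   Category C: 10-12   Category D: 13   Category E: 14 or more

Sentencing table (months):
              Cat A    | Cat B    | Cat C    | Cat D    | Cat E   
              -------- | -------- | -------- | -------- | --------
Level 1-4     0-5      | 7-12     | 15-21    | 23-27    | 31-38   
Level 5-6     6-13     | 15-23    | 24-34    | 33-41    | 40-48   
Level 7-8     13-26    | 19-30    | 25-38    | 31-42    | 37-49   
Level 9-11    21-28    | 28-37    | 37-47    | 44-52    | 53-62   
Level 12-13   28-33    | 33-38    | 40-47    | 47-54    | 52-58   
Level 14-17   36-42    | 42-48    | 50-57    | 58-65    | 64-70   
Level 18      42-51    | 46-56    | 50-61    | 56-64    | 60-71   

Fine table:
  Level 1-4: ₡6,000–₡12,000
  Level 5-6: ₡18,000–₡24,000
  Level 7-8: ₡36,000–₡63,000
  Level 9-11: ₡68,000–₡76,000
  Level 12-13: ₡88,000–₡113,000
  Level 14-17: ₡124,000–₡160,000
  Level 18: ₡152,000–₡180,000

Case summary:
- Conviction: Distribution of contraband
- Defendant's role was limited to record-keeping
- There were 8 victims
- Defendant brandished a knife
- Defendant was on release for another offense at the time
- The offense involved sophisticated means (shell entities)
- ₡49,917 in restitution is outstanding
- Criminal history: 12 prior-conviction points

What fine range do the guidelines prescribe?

₡36,000–₡63,000

Base offense level for distribution of contraband: 4.
A1 does not apply.
A2 applies: 4 + 3 = 7.
A3 applies: 7 + 1 = 8.
A4 applies (level before this adjustment is 8 < 16, so +1): 8 + 1 = 9.
A5 applies: 9 − 3 = 6.
A7 does not apply.
A8 applies: 6 + 2 = 8.
Final offense level: 8.
Level 8 falls in the 7-8 band.
Fine table: Level 7-8 → ₡36,000–₡63,000.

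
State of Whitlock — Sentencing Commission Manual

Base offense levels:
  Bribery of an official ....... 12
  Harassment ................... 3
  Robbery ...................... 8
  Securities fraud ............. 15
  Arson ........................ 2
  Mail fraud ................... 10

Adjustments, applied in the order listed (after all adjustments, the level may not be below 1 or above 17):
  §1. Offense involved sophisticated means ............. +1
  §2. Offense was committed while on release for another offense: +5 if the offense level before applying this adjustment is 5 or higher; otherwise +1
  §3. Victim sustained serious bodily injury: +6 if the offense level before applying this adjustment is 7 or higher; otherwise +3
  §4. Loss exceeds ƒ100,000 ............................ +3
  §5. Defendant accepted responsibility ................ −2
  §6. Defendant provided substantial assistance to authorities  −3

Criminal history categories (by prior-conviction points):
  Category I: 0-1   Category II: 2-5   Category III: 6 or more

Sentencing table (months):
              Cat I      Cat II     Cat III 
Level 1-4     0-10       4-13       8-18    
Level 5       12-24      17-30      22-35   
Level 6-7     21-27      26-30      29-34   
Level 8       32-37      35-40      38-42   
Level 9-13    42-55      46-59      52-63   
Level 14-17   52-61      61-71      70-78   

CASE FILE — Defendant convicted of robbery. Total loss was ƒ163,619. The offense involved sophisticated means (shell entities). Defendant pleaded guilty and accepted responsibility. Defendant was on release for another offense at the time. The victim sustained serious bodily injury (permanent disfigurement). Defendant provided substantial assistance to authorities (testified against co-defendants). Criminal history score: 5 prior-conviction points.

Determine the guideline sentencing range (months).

61-71 months

Base offense level for robbery: 8.
§1 applies: 8 + 1 = 9.
§2 applies (level before this adjustment is 9 ≥ 5, so +5): 9 + 5 = 14.
§3 applies (level before this adjustment is 14 ≥ 7, so +6): 14 + 6 = 20.
§4 applies: 20 + 3 = 23.
§5 applies: 23 − 2 = 21.
§6 applies: 21 − 3 = 18.
Level 18 exceeds the maximum of 17; capped at 17.
Final offense level: 17.
Criminal history: 5 prior points → Category II (2-5).
Level 17 falls in the 14-17 band.
Grid: Level 14-17 × Category II = 61-71 months.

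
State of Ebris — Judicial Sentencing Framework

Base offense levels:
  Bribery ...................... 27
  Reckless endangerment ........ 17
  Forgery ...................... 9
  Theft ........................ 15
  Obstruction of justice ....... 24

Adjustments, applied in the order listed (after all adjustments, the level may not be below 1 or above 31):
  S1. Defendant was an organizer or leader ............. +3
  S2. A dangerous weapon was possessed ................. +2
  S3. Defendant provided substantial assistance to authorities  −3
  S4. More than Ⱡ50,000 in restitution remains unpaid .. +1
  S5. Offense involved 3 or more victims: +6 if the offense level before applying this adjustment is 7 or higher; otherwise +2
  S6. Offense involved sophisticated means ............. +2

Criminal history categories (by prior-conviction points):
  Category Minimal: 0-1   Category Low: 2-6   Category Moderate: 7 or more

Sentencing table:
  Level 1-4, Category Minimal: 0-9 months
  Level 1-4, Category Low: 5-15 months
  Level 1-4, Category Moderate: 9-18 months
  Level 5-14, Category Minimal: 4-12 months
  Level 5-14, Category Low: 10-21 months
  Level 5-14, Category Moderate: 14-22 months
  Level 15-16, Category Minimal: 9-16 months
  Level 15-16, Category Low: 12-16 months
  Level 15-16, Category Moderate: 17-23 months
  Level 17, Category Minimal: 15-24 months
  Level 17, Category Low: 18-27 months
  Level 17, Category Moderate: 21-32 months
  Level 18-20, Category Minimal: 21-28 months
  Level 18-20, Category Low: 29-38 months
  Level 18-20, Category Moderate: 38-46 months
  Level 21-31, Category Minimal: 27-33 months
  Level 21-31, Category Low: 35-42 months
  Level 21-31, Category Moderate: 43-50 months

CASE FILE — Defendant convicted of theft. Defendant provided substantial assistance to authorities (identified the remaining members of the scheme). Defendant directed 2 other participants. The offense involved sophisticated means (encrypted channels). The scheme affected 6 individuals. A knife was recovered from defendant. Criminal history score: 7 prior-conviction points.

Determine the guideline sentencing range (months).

43-50 months

Base offense level for theft: 15.
S1 applies: 15 + 3 = 18.
S2 applies: 18 + 2 = 20.
S3 applies: 20 − 3 = 17.
S4 does not apply.
S5 applies (level before this adjustment is 17 ≥ 7, so +6): 17 + 6 = 23.
S6 applies: 23 + 2 = 25.
Final offense level: 25.
Criminal history: 7 prior points → Category Moderate (7+).
Level 25 falls in the 21-31 band.
Grid: Level 21-31 × Category Moderate = 43-50 months.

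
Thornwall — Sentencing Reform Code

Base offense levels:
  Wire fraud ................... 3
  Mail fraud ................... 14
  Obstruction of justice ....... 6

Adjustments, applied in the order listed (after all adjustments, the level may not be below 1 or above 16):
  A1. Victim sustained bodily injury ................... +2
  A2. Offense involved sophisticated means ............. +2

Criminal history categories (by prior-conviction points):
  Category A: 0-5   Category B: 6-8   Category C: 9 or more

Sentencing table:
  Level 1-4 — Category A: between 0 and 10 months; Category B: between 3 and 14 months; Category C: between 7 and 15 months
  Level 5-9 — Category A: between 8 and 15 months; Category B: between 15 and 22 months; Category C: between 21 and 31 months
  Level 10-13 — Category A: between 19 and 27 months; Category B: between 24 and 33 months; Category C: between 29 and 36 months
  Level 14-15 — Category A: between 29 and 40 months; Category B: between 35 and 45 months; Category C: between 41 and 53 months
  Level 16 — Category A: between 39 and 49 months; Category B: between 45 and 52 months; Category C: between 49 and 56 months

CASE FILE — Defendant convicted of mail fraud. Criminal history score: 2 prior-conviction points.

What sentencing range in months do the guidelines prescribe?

Base offense level for mail fraud: 14.
Final offense level: 14.
Criminal history: 2 prior points → Category A (0-5).
Level 14 falls in the 14-15 band.
Grid: Level 14-15 × Category A = 29-40 months.

29-40 months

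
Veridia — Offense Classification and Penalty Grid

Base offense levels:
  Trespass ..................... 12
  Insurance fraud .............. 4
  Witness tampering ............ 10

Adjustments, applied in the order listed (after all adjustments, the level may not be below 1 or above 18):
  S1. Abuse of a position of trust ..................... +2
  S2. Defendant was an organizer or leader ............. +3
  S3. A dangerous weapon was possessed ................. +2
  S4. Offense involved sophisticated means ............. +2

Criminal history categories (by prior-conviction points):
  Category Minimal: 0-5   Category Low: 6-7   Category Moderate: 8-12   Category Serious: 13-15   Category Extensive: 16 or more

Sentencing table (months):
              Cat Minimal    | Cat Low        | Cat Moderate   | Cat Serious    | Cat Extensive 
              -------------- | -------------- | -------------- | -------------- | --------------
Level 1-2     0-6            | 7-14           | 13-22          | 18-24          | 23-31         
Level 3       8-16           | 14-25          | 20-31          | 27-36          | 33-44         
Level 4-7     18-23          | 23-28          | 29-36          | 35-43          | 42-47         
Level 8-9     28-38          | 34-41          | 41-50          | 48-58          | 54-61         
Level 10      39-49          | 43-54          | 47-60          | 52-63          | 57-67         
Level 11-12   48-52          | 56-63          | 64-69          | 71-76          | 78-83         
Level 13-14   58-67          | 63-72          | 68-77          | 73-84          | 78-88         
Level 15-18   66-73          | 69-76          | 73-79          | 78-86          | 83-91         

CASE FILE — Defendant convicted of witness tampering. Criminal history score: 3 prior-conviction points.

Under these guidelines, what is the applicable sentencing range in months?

Base offense level for witness tampering: 10.
Final offense level: 10.
Criminal history: 3 prior points → Category Minimal (0-5).
Level 10 falls in the 10 band.
Grid: Level 10 × Category Minimal = 39-49 months.

39-49 months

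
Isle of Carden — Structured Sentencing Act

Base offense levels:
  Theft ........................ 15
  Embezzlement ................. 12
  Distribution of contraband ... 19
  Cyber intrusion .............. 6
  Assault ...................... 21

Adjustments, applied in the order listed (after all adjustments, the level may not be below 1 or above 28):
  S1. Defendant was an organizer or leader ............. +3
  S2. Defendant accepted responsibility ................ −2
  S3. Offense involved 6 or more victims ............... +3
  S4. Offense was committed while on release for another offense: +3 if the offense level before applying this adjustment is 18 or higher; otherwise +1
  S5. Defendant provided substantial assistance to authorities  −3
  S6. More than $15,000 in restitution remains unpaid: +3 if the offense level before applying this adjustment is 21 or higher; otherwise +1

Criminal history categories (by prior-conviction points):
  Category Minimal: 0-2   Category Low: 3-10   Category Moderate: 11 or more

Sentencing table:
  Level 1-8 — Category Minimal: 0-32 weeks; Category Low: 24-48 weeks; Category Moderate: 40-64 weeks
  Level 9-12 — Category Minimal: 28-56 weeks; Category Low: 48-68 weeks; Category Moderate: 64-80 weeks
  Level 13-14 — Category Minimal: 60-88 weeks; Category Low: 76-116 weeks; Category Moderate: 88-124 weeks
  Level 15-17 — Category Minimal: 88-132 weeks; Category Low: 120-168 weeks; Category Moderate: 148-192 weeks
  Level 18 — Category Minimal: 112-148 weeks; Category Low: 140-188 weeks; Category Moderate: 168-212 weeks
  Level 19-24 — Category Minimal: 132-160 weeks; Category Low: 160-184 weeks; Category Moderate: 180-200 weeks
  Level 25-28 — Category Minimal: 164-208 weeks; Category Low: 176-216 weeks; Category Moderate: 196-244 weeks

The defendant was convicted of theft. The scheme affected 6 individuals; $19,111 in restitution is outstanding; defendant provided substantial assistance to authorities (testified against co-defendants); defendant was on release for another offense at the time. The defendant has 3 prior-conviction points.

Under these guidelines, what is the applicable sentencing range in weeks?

Base offense level for theft: 15.
S1 does not apply.
S3 applies: 15 + 3 = 18.
S4 applies (level before this adjustment is 18 ≥ 18, so +3): 18 + 3 = 21.
S5 applies: 21 − 3 = 18.
S6 applies (level before this adjustment is 18 < 21, so +1): 18 + 1 = 19.
Final offense level: 19.
Criminal history: 3 prior points → Category Low (3-10).
Level 19 falls in the 19-24 band.
Grid: Level 19-24 × Category Low = 160-184 weeks.

160-184 weeks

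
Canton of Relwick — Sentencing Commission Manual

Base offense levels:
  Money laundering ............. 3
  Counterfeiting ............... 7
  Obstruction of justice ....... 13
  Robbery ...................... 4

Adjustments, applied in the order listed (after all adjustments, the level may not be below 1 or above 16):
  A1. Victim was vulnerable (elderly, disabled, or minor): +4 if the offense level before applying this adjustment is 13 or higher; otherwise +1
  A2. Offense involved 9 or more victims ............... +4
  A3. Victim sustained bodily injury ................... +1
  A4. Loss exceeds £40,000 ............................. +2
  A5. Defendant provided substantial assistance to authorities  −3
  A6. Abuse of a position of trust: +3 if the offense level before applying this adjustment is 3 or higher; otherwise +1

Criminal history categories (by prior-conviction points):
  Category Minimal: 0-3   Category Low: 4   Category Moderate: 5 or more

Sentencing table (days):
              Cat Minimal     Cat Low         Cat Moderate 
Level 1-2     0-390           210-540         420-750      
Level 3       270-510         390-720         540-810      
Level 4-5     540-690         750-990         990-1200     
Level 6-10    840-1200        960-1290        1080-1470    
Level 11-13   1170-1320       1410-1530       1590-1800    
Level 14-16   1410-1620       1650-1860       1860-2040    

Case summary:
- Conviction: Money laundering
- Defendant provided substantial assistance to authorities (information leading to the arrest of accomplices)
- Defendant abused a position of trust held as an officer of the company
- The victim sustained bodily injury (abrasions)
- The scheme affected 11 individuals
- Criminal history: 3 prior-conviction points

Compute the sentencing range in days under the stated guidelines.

840-1200 days

Base offense level for money laundering: 3.
A2 applies: 3 + 4 = 7.
A3 applies: 7 + 1 = 8.
A4 does not apply.
A5 applies: 8 − 3 = 5.
A6 applies (level before this adjustment is 5 ≥ 3, so +3): 5 + 3 = 8.
Final offense level: 8.
Criminal history: 3 prior points → Category Minimal (0-3).
Level 8 falls in the 6-10 band.
Grid: Level 6-10 × Category Minimal = 840-1200 days.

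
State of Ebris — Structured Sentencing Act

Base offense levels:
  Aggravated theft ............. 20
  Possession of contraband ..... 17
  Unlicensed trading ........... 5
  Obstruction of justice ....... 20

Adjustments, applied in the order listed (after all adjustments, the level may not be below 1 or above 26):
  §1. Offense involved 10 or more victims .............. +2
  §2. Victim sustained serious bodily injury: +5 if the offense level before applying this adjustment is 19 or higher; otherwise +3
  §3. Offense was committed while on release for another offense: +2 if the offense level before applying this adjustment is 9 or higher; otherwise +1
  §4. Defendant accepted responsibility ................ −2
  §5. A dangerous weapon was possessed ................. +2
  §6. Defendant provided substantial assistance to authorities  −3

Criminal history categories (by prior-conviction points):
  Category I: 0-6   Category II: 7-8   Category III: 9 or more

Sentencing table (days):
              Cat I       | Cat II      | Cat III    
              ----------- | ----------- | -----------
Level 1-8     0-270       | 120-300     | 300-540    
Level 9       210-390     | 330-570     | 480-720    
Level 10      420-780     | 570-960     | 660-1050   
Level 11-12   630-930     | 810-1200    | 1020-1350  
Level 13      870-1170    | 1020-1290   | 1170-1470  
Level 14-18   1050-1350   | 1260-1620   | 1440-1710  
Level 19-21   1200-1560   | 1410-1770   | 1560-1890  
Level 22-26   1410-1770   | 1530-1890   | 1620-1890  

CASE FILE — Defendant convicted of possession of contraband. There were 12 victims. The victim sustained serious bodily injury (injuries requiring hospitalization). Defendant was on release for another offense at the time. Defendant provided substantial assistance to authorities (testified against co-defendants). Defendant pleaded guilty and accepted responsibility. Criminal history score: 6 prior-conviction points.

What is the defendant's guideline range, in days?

Base offense level for possession of contraband: 17.
§1 applies: 17 + 2 = 19.
§2 applies (level before this adjustment is 19 ≥ 19, so +5): 19 + 5 = 24.
§3 applies (level before this adjustment is 24 ≥ 9, so +2): 24 + 2 = 26.
§4 applies: 26 − 2 = 24.
§6 applies: 24 − 3 = 21.
Final offense level: 21.
Criminal history: 6 prior points → Category I (0-6).
Level 21 falls in the 19-21 band.
Grid: Level 19-21 × Category I = 1200-1560 days.

1200-1560 days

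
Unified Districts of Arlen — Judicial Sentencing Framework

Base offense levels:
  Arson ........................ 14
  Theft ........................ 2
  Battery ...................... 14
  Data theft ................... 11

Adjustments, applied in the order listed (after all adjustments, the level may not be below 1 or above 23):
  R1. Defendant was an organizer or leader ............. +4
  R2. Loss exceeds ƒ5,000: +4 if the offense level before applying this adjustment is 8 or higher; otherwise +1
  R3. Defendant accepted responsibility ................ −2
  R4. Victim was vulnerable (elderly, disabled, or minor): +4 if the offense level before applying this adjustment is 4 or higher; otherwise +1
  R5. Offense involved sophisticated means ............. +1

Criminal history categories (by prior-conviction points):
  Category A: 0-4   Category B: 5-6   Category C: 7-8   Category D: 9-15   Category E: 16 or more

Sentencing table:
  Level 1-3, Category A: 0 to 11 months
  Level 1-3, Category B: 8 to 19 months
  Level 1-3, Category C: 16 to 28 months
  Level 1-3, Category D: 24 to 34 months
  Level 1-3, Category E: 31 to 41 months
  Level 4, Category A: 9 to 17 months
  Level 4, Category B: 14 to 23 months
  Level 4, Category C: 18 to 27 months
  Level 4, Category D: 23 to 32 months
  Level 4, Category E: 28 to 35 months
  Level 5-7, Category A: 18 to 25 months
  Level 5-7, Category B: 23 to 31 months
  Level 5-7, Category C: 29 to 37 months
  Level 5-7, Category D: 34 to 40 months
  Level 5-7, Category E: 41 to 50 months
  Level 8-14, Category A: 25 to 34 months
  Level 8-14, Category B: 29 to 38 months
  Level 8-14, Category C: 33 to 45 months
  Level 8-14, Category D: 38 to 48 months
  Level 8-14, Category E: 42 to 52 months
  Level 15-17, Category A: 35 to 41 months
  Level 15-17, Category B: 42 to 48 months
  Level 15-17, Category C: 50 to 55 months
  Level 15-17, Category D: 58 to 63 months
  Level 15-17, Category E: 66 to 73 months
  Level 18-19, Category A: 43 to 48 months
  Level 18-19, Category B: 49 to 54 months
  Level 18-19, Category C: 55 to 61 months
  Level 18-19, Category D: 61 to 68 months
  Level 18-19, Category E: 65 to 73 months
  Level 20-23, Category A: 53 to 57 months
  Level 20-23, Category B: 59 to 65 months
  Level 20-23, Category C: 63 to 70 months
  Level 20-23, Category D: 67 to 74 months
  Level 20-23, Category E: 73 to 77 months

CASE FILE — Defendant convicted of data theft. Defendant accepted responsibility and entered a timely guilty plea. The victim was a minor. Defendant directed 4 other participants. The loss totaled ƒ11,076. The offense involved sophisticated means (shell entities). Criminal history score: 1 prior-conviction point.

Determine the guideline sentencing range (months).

53-57 months

Base offense level for data theft: 11.
R1 applies: 11 + 4 = 15.
R2 applies (level before this adjustment is 15 ≥ 8, so +4): 15 + 4 = 19.
R3 applies: 19 − 2 = 17.
R4 applies (level before this adjustment is 17 ≥ 4, so +4): 17 + 4 = 21.
R5 applies: 21 + 1 = 22.
Final offense level: 22.
Criminal history: 1 prior point → Category A (0-4).
Level 22 falls in the 20-23 band.
Grid: Level 20-23 × Category A = 53-57 months.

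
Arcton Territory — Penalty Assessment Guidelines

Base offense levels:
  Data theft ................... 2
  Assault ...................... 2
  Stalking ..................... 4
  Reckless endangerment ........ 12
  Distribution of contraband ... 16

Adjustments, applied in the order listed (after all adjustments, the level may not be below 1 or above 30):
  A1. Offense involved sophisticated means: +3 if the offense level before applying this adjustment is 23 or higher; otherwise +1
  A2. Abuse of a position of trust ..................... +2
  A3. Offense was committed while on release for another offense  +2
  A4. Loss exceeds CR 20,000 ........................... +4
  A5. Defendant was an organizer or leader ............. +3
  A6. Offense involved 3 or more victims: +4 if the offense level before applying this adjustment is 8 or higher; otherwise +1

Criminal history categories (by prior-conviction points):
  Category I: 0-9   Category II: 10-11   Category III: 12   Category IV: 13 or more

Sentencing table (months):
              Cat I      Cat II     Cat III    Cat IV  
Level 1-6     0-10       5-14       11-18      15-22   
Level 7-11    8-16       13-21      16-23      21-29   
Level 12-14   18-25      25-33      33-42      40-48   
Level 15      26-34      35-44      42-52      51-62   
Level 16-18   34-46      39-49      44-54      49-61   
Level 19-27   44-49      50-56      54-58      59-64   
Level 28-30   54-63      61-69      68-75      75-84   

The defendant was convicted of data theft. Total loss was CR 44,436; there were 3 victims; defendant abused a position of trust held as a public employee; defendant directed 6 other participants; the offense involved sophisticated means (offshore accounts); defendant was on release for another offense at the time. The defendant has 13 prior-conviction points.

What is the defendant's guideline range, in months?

Base offense level for data theft: 2.
A1 applies (level before this adjustment is 2 < 23, so +1): 2 + 1 = 3.
A2 applies: 3 + 2 = 5.
A3 applies: 5 + 2 = 7.
A4 applies: 7 + 4 = 11.
A5 applies: 11 + 3 = 14.
A6 applies (level before this adjustment is 14 ≥ 8, so +4): 14 + 4 = 18.
Final offense level: 18.
Criminal history: 13 prior points → Category IV (13+).
Level 18 falls in the 16-18 band.
Grid: Level 16-18 × Category IV = 49-61 months.

49-61 months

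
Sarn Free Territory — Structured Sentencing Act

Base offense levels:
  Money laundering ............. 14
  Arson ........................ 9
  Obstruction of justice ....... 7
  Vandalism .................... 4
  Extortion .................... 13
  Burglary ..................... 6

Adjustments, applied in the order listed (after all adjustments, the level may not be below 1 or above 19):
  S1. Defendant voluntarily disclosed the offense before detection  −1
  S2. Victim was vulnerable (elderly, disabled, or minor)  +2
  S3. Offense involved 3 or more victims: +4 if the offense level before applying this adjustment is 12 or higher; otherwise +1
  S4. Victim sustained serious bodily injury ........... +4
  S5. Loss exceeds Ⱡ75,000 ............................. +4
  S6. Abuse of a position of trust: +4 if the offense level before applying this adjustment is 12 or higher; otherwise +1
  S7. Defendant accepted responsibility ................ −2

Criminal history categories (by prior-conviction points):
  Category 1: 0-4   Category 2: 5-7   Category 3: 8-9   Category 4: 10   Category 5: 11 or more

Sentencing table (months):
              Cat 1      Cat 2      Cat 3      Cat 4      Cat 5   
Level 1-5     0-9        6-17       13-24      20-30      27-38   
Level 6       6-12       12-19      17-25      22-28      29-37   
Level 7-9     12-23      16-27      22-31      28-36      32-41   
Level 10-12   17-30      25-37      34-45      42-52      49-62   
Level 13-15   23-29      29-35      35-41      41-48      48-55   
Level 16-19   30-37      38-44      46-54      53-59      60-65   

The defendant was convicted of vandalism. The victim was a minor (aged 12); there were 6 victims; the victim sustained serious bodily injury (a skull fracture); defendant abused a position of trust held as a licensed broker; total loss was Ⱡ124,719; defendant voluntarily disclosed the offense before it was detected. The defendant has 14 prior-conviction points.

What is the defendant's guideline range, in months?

Base offense level for vandalism: 4.
S1 applies: 4 − 1 = 3.
S2 applies: 3 + 2 = 5.
S3 applies (level before this adjustment is 5 < 12, so +1): 5 + 1 = 6.
S4 applies: 6 + 4 = 10.
S5 applies: 10 + 4 = 14.
S6 applies (level before this adjustment is 14 ≥ 12, so +4): 14 + 4 = 18.
Final offense level: 18.
Criminal history: 14 prior points → Category 5 (11+).
Level 18 falls in the 16-19 band.
Grid: Level 16-19 × Category 5 = 60-65 months.

60-65 months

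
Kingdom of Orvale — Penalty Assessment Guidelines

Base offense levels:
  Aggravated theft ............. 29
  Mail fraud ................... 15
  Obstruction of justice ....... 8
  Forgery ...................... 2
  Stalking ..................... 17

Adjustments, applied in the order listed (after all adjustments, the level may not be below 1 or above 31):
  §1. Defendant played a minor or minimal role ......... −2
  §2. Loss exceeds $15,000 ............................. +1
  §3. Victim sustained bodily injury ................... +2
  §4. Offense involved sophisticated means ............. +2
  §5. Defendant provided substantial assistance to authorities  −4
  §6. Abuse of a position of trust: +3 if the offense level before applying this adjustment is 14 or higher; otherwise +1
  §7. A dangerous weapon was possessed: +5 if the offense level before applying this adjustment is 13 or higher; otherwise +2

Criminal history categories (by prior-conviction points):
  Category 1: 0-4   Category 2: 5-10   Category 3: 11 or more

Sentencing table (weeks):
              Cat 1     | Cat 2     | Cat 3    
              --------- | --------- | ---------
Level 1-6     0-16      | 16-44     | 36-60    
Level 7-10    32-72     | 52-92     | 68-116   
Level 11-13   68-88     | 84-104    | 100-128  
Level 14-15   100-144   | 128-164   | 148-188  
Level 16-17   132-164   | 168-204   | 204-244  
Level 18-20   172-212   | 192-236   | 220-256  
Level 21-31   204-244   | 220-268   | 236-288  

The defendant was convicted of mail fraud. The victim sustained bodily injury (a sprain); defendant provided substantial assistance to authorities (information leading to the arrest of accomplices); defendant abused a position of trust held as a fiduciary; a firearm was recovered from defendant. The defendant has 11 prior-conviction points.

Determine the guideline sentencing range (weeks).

220-256 weeks

Base offense level for mail fraud: 15.
§1 does not apply.
§3 applies: 15 + 2 = 17.
§4 does not apply.
§5 applies: 17 − 4 = 13.
§6 applies (level before this adjustment is 13 < 14, so +1): 13 + 1 = 14.
§7 applies (level before this adjustment is 14 ≥ 13, so +5): 14 + 5 = 19.
Final offense level: 19.
Criminal history: 11 prior points → Category 3 (11+).
Level 19 falls in the 18-20 band.
Grid: Level 18-20 × Category 3 = 220-256 weeks.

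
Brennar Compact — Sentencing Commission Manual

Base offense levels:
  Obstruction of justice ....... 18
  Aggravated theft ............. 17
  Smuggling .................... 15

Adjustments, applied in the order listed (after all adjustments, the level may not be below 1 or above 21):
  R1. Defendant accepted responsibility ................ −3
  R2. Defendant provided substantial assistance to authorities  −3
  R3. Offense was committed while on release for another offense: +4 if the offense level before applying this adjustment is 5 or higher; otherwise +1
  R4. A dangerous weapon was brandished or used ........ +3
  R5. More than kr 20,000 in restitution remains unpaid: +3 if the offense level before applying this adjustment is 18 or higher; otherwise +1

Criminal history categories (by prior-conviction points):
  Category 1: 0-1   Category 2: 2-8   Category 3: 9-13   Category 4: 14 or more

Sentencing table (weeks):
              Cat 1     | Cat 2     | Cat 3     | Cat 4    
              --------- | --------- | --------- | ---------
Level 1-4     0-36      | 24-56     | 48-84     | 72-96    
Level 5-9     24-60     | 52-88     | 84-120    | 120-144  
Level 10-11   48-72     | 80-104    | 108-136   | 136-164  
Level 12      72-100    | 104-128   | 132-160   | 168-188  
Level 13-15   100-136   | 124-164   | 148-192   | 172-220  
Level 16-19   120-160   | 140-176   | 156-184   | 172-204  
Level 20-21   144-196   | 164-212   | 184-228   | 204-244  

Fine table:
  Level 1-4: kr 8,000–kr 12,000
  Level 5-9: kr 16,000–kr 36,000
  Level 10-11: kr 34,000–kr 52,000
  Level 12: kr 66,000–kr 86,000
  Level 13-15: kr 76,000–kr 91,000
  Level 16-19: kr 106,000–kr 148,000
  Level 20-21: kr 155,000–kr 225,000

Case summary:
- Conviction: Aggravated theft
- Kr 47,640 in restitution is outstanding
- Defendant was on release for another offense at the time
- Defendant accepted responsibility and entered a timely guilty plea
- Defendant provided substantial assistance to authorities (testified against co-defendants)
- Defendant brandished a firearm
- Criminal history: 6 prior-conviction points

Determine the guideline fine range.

Base offense level for aggravated theft: 17.
R1 applies: 17 − 3 = 14.
R2 applies: 14 − 3 = 11.
R3 applies (level before this adjustment is 11 ≥ 5, so +4): 11 + 4 = 15.
R4 applies: 15 + 3 = 18.
R5 applies (level before this adjustment is 18 ≥ 18, so +3): 18 + 3 = 21.
Final offense level: 21.
Level 21 falls in the 20-21 band.
Fine table: Level 20-21 → kr 155,000–kr 225,000.

kr 155,000–kr 225,000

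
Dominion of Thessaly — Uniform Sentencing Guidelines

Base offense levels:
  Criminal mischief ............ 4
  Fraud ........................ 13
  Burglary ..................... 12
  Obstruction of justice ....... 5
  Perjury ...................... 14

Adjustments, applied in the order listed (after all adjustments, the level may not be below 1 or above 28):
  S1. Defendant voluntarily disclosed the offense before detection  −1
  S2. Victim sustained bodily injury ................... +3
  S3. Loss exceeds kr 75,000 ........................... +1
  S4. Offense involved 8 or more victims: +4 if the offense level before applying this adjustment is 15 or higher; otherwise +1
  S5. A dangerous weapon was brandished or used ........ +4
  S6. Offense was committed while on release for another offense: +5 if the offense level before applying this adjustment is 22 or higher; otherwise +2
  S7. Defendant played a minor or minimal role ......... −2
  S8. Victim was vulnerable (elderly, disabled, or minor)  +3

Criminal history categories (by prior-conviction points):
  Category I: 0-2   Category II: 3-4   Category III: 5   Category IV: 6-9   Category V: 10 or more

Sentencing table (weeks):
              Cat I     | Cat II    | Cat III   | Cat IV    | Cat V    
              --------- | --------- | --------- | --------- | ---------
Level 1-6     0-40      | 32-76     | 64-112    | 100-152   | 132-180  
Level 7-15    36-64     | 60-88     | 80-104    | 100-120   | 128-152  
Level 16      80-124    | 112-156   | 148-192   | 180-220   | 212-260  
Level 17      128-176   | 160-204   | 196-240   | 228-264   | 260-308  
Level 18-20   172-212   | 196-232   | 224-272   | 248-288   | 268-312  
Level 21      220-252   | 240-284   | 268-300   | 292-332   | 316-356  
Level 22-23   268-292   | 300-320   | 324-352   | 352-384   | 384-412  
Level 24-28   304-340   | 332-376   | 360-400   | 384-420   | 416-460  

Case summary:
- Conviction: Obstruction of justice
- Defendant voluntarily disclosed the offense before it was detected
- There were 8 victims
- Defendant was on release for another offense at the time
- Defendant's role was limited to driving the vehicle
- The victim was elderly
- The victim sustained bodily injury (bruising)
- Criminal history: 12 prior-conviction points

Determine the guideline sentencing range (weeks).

128-152 weeks

Base offense level for obstruction of justice: 5.
S1 applies: 5 − 1 = 4.
S2 applies: 4 + 3 = 7.
S3 does not apply.
S4 applies (level before this adjustment is 7 < 15, so +1): 7 + 1 = 8.
S6 applies (level before this adjustment is 8 < 22, so +2): 8 + 2 = 10.
S7 applies: 10 − 2 = 8.
S8 applies: 8 + 3 = 11.
Final offense level: 11.
Criminal history: 12 prior points → Category V (10+).
Level 11 falls in the 7-15 band.
Grid: Level 7-15 × Category V = 128-152 weeks.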